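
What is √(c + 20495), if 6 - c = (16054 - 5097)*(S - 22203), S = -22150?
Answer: √485996322 ≈ 22045.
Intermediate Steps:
c = 485975827 (c = 6 - (16054 - 5097)*(-22150 - 22203) = 6 - 10957*(-44353) = 6 - 1*(-485975821) = 6 + 485975821 = 485975827)
√(c + 20495) = √(485975827 + 20495) = √485996322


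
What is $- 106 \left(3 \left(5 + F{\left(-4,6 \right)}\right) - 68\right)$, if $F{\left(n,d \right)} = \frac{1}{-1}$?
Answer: $5936$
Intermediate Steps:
$F{\left(n,d \right)} = -1$
$- 106 \left(3 \left(5 + F{\left(-4,6 \right)}\right) - 68\right) = - 106 \left(3 \left(5 - 1\right) - 68\right) = - 106 \left(3 \cdot 4 - 68\right) = - 106 \left(12 - 68\right) = \left(-106\right) \left(-56\right) = 5936$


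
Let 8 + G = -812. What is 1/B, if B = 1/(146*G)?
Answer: -119720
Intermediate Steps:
G = -820 (G = -8 - 812 = -820)
B = -1/119720 (B = 1/(146*(-820)) = 1/(-119720) = -1/119720 ≈ -8.3528e-6)
1/B = 1/(-1/119720) = -119720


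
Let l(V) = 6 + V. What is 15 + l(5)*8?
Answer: 103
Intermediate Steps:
15 + l(5)*8 = 15 + (6 + 5)*8 = 15 + 11*8 = 15 + 88 = 103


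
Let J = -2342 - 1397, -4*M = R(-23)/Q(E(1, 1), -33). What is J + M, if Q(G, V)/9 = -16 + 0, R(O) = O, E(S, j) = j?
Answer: -2153687/576 ≈ -3739.0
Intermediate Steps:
Q(G, V) = -144 (Q(G, V) = 9*(-16 + 0) = 9*(-16) = -144)
M = -23/576 (M = -(-23)/(4*(-144)) = -(-23)*(-1)/(4*144) = -1/4*23/144 = -23/576 ≈ -0.039931)
J = -3739
J + M = -3739 - 23/576 = -2153687/576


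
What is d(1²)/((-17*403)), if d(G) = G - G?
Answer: 0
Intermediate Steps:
d(G) = 0
d(1²)/((-17*403)) = 0/((-17*403)) = 0/(-6851) = 0*(-1/6851) = 0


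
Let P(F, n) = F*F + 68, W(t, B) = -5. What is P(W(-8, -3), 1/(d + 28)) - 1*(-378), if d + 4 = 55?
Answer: 471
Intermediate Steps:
d = 51 (d = -4 + 55 = 51)
P(F, n) = 68 + F² (P(F, n) = F² + 68 = 68 + F²)
P(W(-8, -3), 1/(d + 28)) - 1*(-378) = (68 + (-5)²) - 1*(-378) = (68 + 25) + 378 = 93 + 378 = 471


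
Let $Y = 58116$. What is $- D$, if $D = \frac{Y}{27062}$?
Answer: $- \frac{29058}{13531} \approx -2.1475$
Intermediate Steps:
$D = \frac{29058}{13531}$ ($D = \frac{58116}{27062} = 58116 \cdot \frac{1}{27062} = \frac{29058}{13531} \approx 2.1475$)
$- D = \left(-1\right) \frac{29058}{13531} = - \frac{29058}{13531}$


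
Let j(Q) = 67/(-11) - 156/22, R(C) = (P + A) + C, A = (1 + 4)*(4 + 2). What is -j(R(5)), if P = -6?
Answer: 145/11 ≈ 13.182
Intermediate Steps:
A = 30 (A = 5*6 = 30)
R(C) = 24 + C (R(C) = (-6 + 30) + C = 24 + C)
j(Q) = -145/11 (j(Q) = 67*(-1/11) - 156*1/22 = -67/11 - 78/11 = -145/11)
-j(R(5)) = -1*(-145/11) = 145/11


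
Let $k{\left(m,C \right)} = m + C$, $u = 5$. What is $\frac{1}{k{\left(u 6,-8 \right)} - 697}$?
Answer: $- \frac{1}{675} \approx -0.0014815$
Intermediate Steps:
$k{\left(m,C \right)} = C + m$
$\frac{1}{k{\left(u 6,-8 \right)} - 697} = \frac{1}{\left(-8 + 5 \cdot 6\right) - 697} = \frac{1}{\left(-8 + 30\right) - 697} = \frac{1}{22 - 697} = \frac{1}{-675} = - \frac{1}{675}$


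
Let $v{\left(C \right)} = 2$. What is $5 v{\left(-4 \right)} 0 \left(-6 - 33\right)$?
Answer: $0$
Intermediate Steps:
$5 v{\left(-4 \right)} 0 \left(-6 - 33\right) = 5 \cdot 2 \cdot 0 \left(-6 - 33\right) = 10 \cdot 0 \left(-6 - 33\right) = 0 \left(-39\right) = 0$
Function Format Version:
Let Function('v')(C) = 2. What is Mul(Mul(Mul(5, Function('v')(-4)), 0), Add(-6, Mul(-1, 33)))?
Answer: 0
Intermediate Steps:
Mul(Mul(Mul(5, Function('v')(-4)), 0), Add(-6, Mul(-1, 33))) = Mul(Mul(Mul(5, 2), 0), Add(-6, Mul(-1, 33))) = Mul(Mul(10, 0), Add(-6, -33)) = Mul(0, -39) = 0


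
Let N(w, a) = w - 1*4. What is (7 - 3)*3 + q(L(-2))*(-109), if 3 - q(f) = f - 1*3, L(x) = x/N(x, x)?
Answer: -1817/3 ≈ -605.67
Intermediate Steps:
N(w, a) = -4 + w (N(w, a) = w - 4 = -4 + w)
L(x) = x/(-4 + x)
q(f) = 6 - f (q(f) = 3 - (f - 1*3) = 3 - (f - 3) = 3 - (-3 + f) = 3 + (3 - f) = 6 - f)
(7 - 3)*3 + q(L(-2))*(-109) = (7 - 3)*3 + (6 - (-2)/(-4 - 2))*(-109) = 4*3 + (6 - (-2)/(-6))*(-109) = 12 + (6 - (-2)*(-1)/6)*(-109) = 12 + (6 - 1*1/3)*(-109) = 12 + (6 - 1/3)*(-109) = 12 + (17/3)*(-109) = 12 - 1853/3 = -1817/3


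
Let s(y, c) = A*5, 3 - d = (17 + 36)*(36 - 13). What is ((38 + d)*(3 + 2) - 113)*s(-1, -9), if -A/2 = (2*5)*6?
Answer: 3601800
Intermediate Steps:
d = -1216 (d = 3 - (17 + 36)*(36 - 13) = 3 - 53*23 = 3 - 1*1219 = 3 - 1219 = -1216)
A = -120 (A = -2*2*5*6 = -20*6 = -2*60 = -120)
s(y, c) = -600 (s(y, c) = -120*5 = -600)
((38 + d)*(3 + 2) - 113)*s(-1, -9) = ((38 - 1216)*(3 + 2) - 113)*(-600) = (-1178*5 - 113)*(-600) = (-5890 - 113)*(-600) = -6003*(-600) = 3601800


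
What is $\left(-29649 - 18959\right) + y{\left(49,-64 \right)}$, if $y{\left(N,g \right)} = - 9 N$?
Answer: $-49049$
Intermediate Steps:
$\left(-29649 - 18959\right) + y{\left(49,-64 \right)} = \left(-29649 - 18959\right) - 441 = -48608 - 441 = -49049$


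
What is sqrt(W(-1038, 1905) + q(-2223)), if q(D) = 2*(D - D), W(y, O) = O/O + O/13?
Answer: sqrt(24934)/13 ≈ 12.147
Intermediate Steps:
W(y, O) = 1 + O/13 (W(y, O) = 1 + O*(1/13) = 1 + O/13)
q(D) = 0 (q(D) = 2*0 = 0)
sqrt(W(-1038, 1905) + q(-2223)) = sqrt((1 + (1/13)*1905) + 0) = sqrt((1 + 1905/13) + 0) = sqrt(1918/13 + 0) = sqrt(1918/13) = sqrt(24934)/13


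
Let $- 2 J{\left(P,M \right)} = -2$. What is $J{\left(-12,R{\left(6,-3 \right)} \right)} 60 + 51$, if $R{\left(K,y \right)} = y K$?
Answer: $111$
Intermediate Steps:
$R{\left(K,y \right)} = K y$
$J{\left(P,M \right)} = 1$ ($J{\left(P,M \right)} = \left(- \frac{1}{2}\right) \left(-2\right) = 1$)
$J{\left(-12,R{\left(6,-3 \right)} \right)} 60 + 51 = 1 \cdot 60 + 51 = 60 + 51 = 111$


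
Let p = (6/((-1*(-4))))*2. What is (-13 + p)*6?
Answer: -60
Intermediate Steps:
p = 3 (p = (6/4)*2 = (6*(¼))*2 = (3/2)*2 = 3)
(-13 + p)*6 = (-13 + 3)*6 = -10*6 = -60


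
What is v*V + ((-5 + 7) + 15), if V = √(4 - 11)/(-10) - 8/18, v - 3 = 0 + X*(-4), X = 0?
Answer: 47/3 - 3*I*√7/10 ≈ 15.667 - 0.79373*I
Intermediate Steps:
v = 3 (v = 3 + (0 + 0*(-4)) = 3 + (0 + 0) = 3 + 0 = 3)
V = -4/9 - I*√7/10 (V = √(-7)*(-⅒) - 8*1/18 = (I*√7)*(-⅒) - 4/9 = -I*√7/10 - 4/9 = -4/9 - I*√7/10 ≈ -0.44444 - 0.26458*I)
v*V + ((-5 + 7) + 15) = 3*(-4/9 - I*√7/10) + ((-5 + 7) + 15) = (-4/3 - 3*I*√7/10) + (2 + 15) = (-4/3 - 3*I*√7/10) + 17 = 47/3 - 3*I*√7/10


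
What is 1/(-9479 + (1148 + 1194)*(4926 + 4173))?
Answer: 1/21300379 ≈ 4.6948e-8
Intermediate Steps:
1/(-9479 + (1148 + 1194)*(4926 + 4173)) = 1/(-9479 + 2342*9099) = 1/(-9479 + 21309858) = 1/21300379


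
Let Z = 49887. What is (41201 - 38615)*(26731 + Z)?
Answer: 198134148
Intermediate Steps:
(41201 - 38615)*(26731 + Z) = (41201 - 38615)*(26731 + 49887) = 2586*76618 = 198134148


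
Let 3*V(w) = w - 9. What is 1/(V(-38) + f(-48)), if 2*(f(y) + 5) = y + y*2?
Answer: -3/278 ≈ -0.010791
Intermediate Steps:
V(w) = -3 + w/3 (V(w) = (w - 9)/3 = (-9 + w)/3 = -3 + w/3)
f(y) = -5 + 3*y/2 (f(y) = -5 + (y + y*2)/2 = -5 + (y + 2*y)/2 = -5 + (3*y)/2 = -5 + 3*y/2)
1/(V(-38) + f(-48)) = 1/((-3 + (1/3)*(-38)) + (-5 + (3/2)*(-48))) = 1/((-3 - 38/3) + (-5 - 72)) = 1/(-47/3 - 77) = 1/(-278/3) = -3/278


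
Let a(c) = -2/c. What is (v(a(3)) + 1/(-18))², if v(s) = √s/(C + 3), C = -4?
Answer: -215/324 + I*√6/27 ≈ -0.66358 + 0.090722*I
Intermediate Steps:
v(s) = -√s (v(s) = √s/(-4 + 3) = √s/(-1) = -√s)
(v(a(3)) + 1/(-18))² = (-√(-2/3) + 1/(-18))² = (-√(-2*⅓) - 1/18)² = (-√(-⅔) - 1/18)² = (-I*√6/3 - 1/18)² = (-1/18 - I*√6/3)²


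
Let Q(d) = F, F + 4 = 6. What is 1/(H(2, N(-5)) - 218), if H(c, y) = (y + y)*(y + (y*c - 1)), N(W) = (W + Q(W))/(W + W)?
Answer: -50/10903 ≈ -0.0045859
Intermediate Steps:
F = 2 (F = -4 + 6 = 2)
Q(d) = 2
N(W) = (2 + W)/(2*W) (N(W) = (W + 2)/(W + W) = (2 + W)/((2*W)) = (2 + W)*(1/(2*W)) = (2 + W)/(2*W))
H(c, y) = 2*y*(-1 + y + c*y) (H(c, y) = (2*y)*(y + (c*y - 1)) = (2*y)*(y + (-1 + c*y)) = (2*y)*(-1 + y + c*y) = 2*y*(-1 + y + c*y))
1/(H(2, N(-5)) - 218) = 1/(2*((1/2)*(2 - 5)/(-5))*(-1 + (1/2)*(2 - 5)/(-5) + 2*((1/2)*(2 - 5)/(-5))) - 218) = 1/(2*((1/2)*(-1/5)*(-3))*(-1 + (1/2)*(-1/5)*(-3) + 2*((1/2)*(-1/5)*(-3))) - 218) = 1/(2*(3/10)*(-1 + 3/10 + 2*(3/10)) - 218) = 1/(2*(3/10)*(-1 + 3/10 + 3/5) - 218) = 1/(2*(3/10)*(-1/10) - 218) = 1/(-3/50 - 218) = 1/(-10903/50) = -50/10903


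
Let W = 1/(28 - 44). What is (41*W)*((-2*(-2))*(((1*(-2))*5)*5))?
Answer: 1025/2 ≈ 512.50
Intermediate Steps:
W = -1/16 (W = 1/(-16) = -1/16 ≈ -0.062500)
(41*W)*((-2*(-2))*(((1*(-2))*5)*5)) = (41*(-1/16))*((-2*(-2))*(((1*(-2))*5)*5)) = -41*-2*5*5/4 = -41*(-10*5)/4 = -41*(-50)/4 = -41/16*(-200) = 1025/2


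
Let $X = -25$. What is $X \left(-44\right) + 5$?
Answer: $1105$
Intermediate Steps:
$X \left(-44\right) + 5 = \left(-25\right) \left(-44\right) + 5 = 1100 + 5 = 1105$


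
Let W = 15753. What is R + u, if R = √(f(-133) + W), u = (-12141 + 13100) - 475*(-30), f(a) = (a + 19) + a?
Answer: 15209 + √15506 ≈ 15334.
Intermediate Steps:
f(a) = 19 + 2*a (f(a) = (19 + a) + a = 19 + 2*a)
u = 15209 (u = 959 + 14250 = 15209)
R = √15506 (R = √((19 + 2*(-133)) + 15753) = √((19 - 266) + 15753) = √(-247 + 15753) = √15506 ≈ 124.52)
R + u = √15506 + 15209 = 15209 + √15506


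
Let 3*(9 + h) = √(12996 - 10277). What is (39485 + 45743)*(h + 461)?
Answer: 38523056 + 85228*√2719/3 ≈ 4.0004e+7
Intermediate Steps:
h = -9 + √2719/3 (h = -9 + √(12996 - 10277)/3 = -9 + √2719/3 ≈ 8.3813)
(39485 + 45743)*(h + 461) = (39485 + 45743)*((-9 + √2719/3) + 461) = 85228*(452 + √2719/3) = 38523056 + 85228*√2719/3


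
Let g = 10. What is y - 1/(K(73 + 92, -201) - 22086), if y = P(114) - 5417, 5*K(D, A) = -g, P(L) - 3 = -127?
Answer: -122389607/22088 ≈ -5541.0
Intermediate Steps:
P(L) = -124 (P(L) = 3 - 127 = -124)
K(D, A) = -2 (K(D, A) = (-1*10)/5 = (⅕)*(-10) = -2)
y = -5541 (y = -124 - 5417 = -5541)
y - 1/(K(73 + 92, -201) - 22086) = -5541 - 1/(-2 - 22086) = -5541 - 1/(-22088) = -5541 - 1*(-1/22088) = -5541 + 1/22088 = -122389607/22088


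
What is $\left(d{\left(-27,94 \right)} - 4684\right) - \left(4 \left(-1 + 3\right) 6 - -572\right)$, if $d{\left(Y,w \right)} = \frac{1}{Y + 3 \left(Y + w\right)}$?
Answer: $- \frac{922895}{174} \approx -5304.0$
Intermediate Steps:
$d{\left(Y,w \right)} = \frac{1}{3 w + 4 Y}$ ($d{\left(Y,w \right)} = \frac{1}{Y + \left(3 Y + 3 w\right)} = \frac{1}{3 w + 4 Y}$)
$\left(d{\left(-27,94 \right)} - 4684\right) - \left(4 \left(-1 + 3\right) 6 - -572\right) = \left(\frac{1}{3 \cdot 94 + 4 \left(-27\right)} - 4684\right) - \left(4 \left(-1 + 3\right) 6 - -572\right) = \left(\frac{1}{282 - 108} + \left(-9794 + 5110\right)\right) - \left(4 \cdot 2 \cdot 6 + 572\right) = \left(\frac{1}{174} - 4684\right) - \left(8 \cdot 6 + 572\right) = \left(\frac{1}{174} - 4684\right) - \left(48 + 572\right) = - \frac{815015}{174} - 620 = - \frac{922895}{174}$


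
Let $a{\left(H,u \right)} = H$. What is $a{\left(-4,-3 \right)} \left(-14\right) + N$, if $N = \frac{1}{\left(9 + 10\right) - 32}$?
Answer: $\frac{727}{13} \approx 55.923$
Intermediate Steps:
$N = - \frac{1}{13}$ ($N = \frac{1}{19 - 32} = \frac{1}{-13} = - \frac{1}{13} \approx -0.076923$)
$a{\left(-4,-3 \right)} \left(-14\right) + N = \left(-4\right) \left(-14\right) - \frac{1}{13} = 56 - \frac{1}{13} = \frac{727}{13}$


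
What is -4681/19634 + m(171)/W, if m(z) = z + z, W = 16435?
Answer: -3695653/16983410 ≈ -0.21760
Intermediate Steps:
m(z) = 2*z
-4681/19634 + m(171)/W = -4681/19634 + (2*171)/16435 = -4681*1/19634 + 342*(1/16435) = -4681/19634 + 18/865 = -3695653/16983410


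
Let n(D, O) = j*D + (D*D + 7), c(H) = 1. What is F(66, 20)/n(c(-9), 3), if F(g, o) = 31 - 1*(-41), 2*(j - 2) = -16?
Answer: 36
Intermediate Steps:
j = -6 (j = 2 + (½)*(-16) = 2 - 8 = -6)
n(D, O) = 7 + D² - 6*D (n(D, O) = -6*D + (D*D + 7) = -6*D + (D² + 7) = -6*D + (7 + D²) = 7 + D² - 6*D)
F(g, o) = 72 (F(g, o) = 31 + 41 = 72)
F(66, 20)/n(c(-9), 3) = 72/(7 + 1² - 6*1) = 72/(7 + 1 - 6) = 72/2 = 72*(½) = 36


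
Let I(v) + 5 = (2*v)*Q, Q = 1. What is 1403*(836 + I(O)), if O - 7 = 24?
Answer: 1252879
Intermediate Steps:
O = 31 (O = 7 + 24 = 31)
I(v) = -5 + 2*v (I(v) = -5 + (2*v)*1 = -5 + 2*v)
1403*(836 + I(O)) = 1403*(836 + (-5 + 2*31)) = 1403*(836 + (-5 + 62)) = 1403*(836 + 57) = 1403*893 = 1252879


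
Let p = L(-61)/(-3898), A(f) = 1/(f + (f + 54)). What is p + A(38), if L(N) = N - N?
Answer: 1/130 ≈ 0.0076923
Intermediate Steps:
L(N) = 0
A(f) = 1/(54 + 2*f) (A(f) = 1/(f + (54 + f)) = 1/(54 + 2*f))
p = 0 (p = 0/(-3898) = 0*(-1/3898) = 0)
p + A(38) = 0 + 1/(2*(27 + 38)) = 0 + (1/2)/65 = 0 + (1/2)*(1/65) = 0 + 1/130 = 1/130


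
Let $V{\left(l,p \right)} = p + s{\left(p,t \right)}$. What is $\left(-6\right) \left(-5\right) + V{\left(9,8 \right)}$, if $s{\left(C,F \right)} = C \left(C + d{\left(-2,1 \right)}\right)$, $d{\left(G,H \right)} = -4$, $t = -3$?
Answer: $70$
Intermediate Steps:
$s{\left(C,F \right)} = C \left(-4 + C\right)$ ($s{\left(C,F \right)} = C \left(C - 4\right) = C \left(-4 + C\right)$)
$V{\left(l,p \right)} = p + p \left(-4 + p\right)$
$\left(-6\right) \left(-5\right) + V{\left(9,8 \right)} = \left(-6\right) \left(-5\right) + 8 \left(-3 + 8\right) = 30 + 8 \cdot 5 = 30 + 40 = 70$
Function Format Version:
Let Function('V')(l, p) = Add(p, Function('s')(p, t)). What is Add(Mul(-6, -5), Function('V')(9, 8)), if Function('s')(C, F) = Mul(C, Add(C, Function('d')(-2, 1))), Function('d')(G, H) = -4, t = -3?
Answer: 70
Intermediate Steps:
Function('s')(C, F) = Mul(C, Add(-4, C)) (Function('s')(C, F) = Mul(C, Add(C, -4)) = Mul(C, Add(-4, C)))
Function('V')(l, p) = Add(p, Mul(p, Add(-4, p)))
Add(Mul(-6, -5), Function('V')(9, 8)) = Add(Mul(-6, -5), Mul(8, Add(-3, 8))) = Add(30, Mul(8, 5)) = Add(30, 40) = 70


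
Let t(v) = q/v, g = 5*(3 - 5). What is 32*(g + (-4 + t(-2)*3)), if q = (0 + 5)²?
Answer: -1648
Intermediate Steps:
g = -10 (g = 5*(-2) = -10)
q = 25 (q = 5² = 25)
t(v) = 25/v
32*(g + (-4 + t(-2)*3)) = 32*(-10 + (-4 + (25/(-2))*3)) = 32*(-10 + (-4 + (25*(-½))*3)) = 32*(-10 + (-4 - 25/2*3)) = 32*(-10 + (-4 - 75/2)) = 32*(-10 - 83/2) = 32*(-103/2) = -1648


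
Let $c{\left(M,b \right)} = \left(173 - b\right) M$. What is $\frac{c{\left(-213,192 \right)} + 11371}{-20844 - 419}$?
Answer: $- \frac{15418}{21263} \approx -0.72511$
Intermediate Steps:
$c{\left(M,b \right)} = M \left(173 - b\right)$
$\frac{c{\left(-213,192 \right)} + 11371}{-20844 - 419} = \frac{- 213 \left(173 - 192\right) + 11371}{-20844 - 419} = \frac{- 213 \left(173 - 192\right) + 11371}{-21263} = \left(\left(-213\right) \left(-19\right) + 11371\right) \left(- \frac{1}{21263}\right) = \left(4047 + 11371\right) \left(- \frac{1}{21263}\right) = 15418 \left(- \frac{1}{21263}\right) = - \frac{15418}{21263}$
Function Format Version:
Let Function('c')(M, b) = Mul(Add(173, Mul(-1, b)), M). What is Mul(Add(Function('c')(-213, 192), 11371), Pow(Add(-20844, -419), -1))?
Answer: Rational(-15418, 21263) ≈ -0.72511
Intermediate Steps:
Function('c')(M, b) = Mul(M, Add(173, Mul(-1, b)))
Mul(Add(Function('c')(-213, 192), 11371), Pow(Add(-20844, -419), -1)) = Mul(Add(Mul(-213, Add(173, Mul(-1, 192))), 11371), Pow(Add(-20844, -419), -1)) = Mul(Add(Mul(-213, Add(173, -192)), 11371), Pow(-21263, -1)) = Mul(Add(Mul(-213, -19), 11371), Rational(-1, 21263)) = Mul(Add(4047, 11371), Rational(-1, 21263)) = Mul(15418, Rational(-1, 21263)) = Rational(-15418, 21263)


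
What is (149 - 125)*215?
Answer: 5160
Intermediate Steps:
(149 - 125)*215 = 24*215 = 5160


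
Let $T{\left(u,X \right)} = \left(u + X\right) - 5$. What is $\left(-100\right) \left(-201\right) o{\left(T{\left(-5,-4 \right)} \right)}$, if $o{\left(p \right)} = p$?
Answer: $-281400$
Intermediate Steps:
$T{\left(u,X \right)} = -5 + X + u$ ($T{\left(u,X \right)} = \left(X + u\right) - 5 = -5 + X + u$)
$\left(-100\right) \left(-201\right) o{\left(T{\left(-5,-4 \right)} \right)} = \left(-100\right) \left(-201\right) \left(-5 - 4 - 5\right) = 20100 \left(-14\right) = -281400$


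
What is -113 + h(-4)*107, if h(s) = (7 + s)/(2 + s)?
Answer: -547/2 ≈ -273.50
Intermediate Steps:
h(s) = (7 + s)/(2 + s)
-113 + h(-4)*107 = -113 + ((7 - 4)/(2 - 4))*107 = -113 + (3/(-2))*107 = -113 - ½*3*107 = -113 - 3/2*107 = -113 - 321/2 = -547/2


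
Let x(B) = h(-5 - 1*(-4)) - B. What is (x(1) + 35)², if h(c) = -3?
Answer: 961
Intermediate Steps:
x(B) = -3 - B
(x(1) + 35)² = ((-3 - 1*1) + 35)² = ((-3 - 1) + 35)² = (-4 + 35)² = 31² = 961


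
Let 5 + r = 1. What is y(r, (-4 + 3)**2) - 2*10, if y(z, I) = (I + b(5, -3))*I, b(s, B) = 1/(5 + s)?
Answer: -189/10 ≈ -18.900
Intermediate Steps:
r = -4 (r = -5 + 1 = -4)
y(z, I) = I*(1/10 + I) (y(z, I) = (I + 1/(5 + 5))*I = (I + 1/10)*I = (1/10 + I)*I = I*(1/10 + I))
y(r, (-4 + 3)**2) - 2*10 = (-4 + 3)**2*(1/10 + (-4 + 3)**2) - 2*10 = (-1)**2*(1/10 + (-1)**2) - 20 = 1*(1/10 + 1) - 20 = 1*(11/10) - 20 = 11/10 - 20 = -189/10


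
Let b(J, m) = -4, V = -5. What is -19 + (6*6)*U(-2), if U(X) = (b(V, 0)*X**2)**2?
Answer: 9197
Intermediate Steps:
U(X) = 16*X**4 (U(X) = (-4*X**2)**2 = 16*X**4)
-19 + (6*6)*U(-2) = -19 + (6*6)*(16*(-2)**4) = -19 + 36*(16*16) = -19 + 36*256 = -19 + 9216 = 9197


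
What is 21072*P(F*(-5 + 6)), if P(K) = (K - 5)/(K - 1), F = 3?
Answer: -21072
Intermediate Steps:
P(K) = (-5 + K)/(-1 + K)
21072*P(F*(-5 + 6)) = 21072*((-5 + 3*(-5 + 6))/(-1 + 3*(-5 + 6))) = 21072*((-5 + 3*1)/(-1 + 3*1)) = 21072*((-5 + 3)/(-1 + 3)) = 21072*(-2/2) = 21072*((½)*(-2)) = 21072*(-1) = -21072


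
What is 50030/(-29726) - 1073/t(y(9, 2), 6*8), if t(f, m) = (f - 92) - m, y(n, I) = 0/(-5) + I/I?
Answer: 12470914/2065957 ≈ 6.0364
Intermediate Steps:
y(n, I) = 1 (y(n, I) = 0*(-⅕) + 1 = 0 + 1 = 1)
t(f, m) = -92 + f - m (t(f, m) = (-92 + f) - m = -92 + f - m)
50030/(-29726) - 1073/t(y(9, 2), 6*8) = 50030/(-29726) - 1073/(-92 + 1 - 6*8) = 50030*(-1/29726) - 1073/(-92 + 1 - 1*48) = -25015/14863 - 1073/(-92 + 1 - 48) = -25015/14863 - 1073/(-139) = -25015/14863 - 1073*(-1/139) = -25015/14863 + 1073/139 = 12470914/2065957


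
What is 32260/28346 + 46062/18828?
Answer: 53140687/14824958 ≈ 3.5845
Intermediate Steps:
32260/28346 + 46062/18828 = 32260*(1/28346) + 46062*(1/18828) = 16130/14173 + 2559/1046 = 53140687/14824958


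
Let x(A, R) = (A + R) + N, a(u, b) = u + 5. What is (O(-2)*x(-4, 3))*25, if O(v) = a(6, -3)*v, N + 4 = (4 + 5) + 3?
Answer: -3850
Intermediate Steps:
a(u, b) = 5 + u
N = 8 (N = -4 + ((4 + 5) + 3) = -4 + (9 + 3) = -4 + 12 = 8)
x(A, R) = 8 + A + R (x(A, R) = (A + R) + 8 = 8 + A + R)
O(v) = 11*v (O(v) = (5 + 6)*v = 11*v)
(O(-2)*x(-4, 3))*25 = ((11*(-2))*(8 - 4 + 3))*25 = -22*7*25 = -154*25 = -3850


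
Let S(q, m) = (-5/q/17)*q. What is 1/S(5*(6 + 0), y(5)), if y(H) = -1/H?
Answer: -17/5 ≈ -3.4000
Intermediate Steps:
S(q, m) = -5/17 (S(q, m) = (-5/q*(1/17))*q = (-5/(17*q))*q = -5/17)
1/S(5*(6 + 0), y(5)) = 1/(-5/17) = -17/5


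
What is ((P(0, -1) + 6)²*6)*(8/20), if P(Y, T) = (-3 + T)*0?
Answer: 432/5 ≈ 86.400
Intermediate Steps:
P(Y, T) = 0
((P(0, -1) + 6)²*6)*(8/20) = ((0 + 6)²*6)*(8/20) = (6²*6)*(8*(1/20)) = (36*6)*(⅖) = 216*(⅖) = 432/5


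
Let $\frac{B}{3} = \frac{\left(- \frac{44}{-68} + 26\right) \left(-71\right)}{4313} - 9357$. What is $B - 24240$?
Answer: $- \frac{3835591320}{73321} \approx -52312.0$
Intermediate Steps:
$B = - \frac{2058290280}{73321}$ ($B = 3 \left(\frac{\left(- \frac{44}{-68} + 26\right) \left(-71\right)}{4313} - 9357\right) = 3 \left(\left(\left(-44\right) \left(- \frac{1}{68}\right) + 26\right) \left(-71\right) \frac{1}{4313} - 9357\right) = 3 \left(\left(\frac{11}{17} + 26\right) \left(-71\right) \frac{1}{4313} - 9357\right) = 3 \left(\frac{453}{17} \left(-71\right) \frac{1}{4313} - 9357\right) = 3 \left(\left(- \frac{32163}{17}\right) \frac{1}{4313} - 9357\right) = 3 \left(- \frac{32163}{73321} - 9357\right) = 3 \left(- \frac{686096760}{73321}\right) = - \frac{2058290280}{73321} \approx -28072.0$)
$B - 24240 = - \frac{2058290280}{73321} - 24240 = - \frac{3835591320}{73321}$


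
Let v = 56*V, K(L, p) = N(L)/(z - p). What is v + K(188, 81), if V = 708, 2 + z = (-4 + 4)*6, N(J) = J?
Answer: 3290596/83 ≈ 39646.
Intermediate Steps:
z = -2 (z = -2 + (-4 + 4)*6 = -2 + 0*6 = -2 + 0 = -2)
K(L, p) = L/(-2 - p)
v = 39648 (v = 56*708 = 39648)
v + K(188, 81) = 39648 - 1*188/(2 + 81) = 39648 - 1*188/83 = 39648 - 1*188*1/83 = 39648 - 188/83 = 3290596/83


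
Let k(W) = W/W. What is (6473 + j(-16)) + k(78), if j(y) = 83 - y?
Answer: 6573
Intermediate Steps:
k(W) = 1
(6473 + j(-16)) + k(78) = (6473 + (83 - 1*(-16))) + 1 = (6473 + (83 + 16)) + 1 = (6473 + 99) + 1 = 6572 + 1 = 6573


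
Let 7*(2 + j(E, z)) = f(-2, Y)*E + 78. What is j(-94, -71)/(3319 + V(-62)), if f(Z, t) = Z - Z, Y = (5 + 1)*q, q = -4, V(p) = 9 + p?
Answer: 32/11431 ≈ 0.0027994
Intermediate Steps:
Y = -24 (Y = (5 + 1)*(-4) = 6*(-4) = -24)
f(Z, t) = 0
j(E, z) = 64/7 (j(E, z) = -2 + (0*E + 78)/7 = -2 + (0 + 78)/7 = -2 + (⅐)*78 = -2 + 78/7 = 64/7)
j(-94, -71)/(3319 + V(-62)) = 64/(7*(3319 + (9 - 62))) = 64/(7*(3319 - 53)) = (64/7)/3266 = (64/7)*(1/3266) = 32/11431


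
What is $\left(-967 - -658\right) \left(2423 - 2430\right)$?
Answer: $2163$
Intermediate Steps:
$\left(-967 - -658\right) \left(2423 - 2430\right) = \left(-967 + 658\right) \left(-7\right) = \left(-309\right) \left(-7\right) = 2163$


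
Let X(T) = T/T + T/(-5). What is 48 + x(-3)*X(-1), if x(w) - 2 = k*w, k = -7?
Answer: 378/5 ≈ 75.600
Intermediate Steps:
x(w) = 2 - 7*w
X(T) = 1 - T/5 (X(T) = 1 + T*(-⅕) = 1 - T/5)
48 + x(-3)*X(-1) = 48 + (2 - 7*(-3))*(1 - ⅕*(-1)) = 48 + (2 + 21)*(1 + ⅕) = 48 + 23*(6/5) = 48 + 138/5 = 378/5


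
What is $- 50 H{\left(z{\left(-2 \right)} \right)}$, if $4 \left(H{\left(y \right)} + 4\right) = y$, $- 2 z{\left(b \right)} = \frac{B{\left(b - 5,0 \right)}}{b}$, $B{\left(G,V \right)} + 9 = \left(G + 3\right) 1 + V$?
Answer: $\frac{1925}{8} \approx 240.63$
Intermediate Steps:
$B{\left(G,V \right)} = -6 + G + V$ ($B{\left(G,V \right)} = -9 + \left(\left(G + 3\right) 1 + V\right) = -9 + \left(\left(3 + G\right) 1 + V\right) = -9 + \left(\left(3 + G\right) + V\right) = -9 + \left(3 + G + V\right) = -6 + G + V$)
$z{\left(b \right)} = - \frac{-11 + b}{2 b}$ ($z{\left(b \right)} = - \frac{\left(-6 + \left(b - 5\right) + 0\right) \frac{1}{b}}{2} = - \frac{\left(-6 + \left(-5 + b\right) + 0\right) \frac{1}{b}}{2} = - \frac{\left(-11 + b\right) \frac{1}{b}}{2} = - \frac{\frac{1}{b} \left(-11 + b\right)}{2} = - \frac{-11 + b}{2 b}$)
$H{\left(y \right)} = -4 + \frac{y}{4}$
$- 50 H{\left(z{\left(-2 \right)} \right)} = - 50 \left(-4 + \frac{\frac{1}{2} \frac{1}{-2} \left(11 - -2\right)}{4}\right) = - 50 \left(-4 + \frac{\frac{1}{2} \left(- \frac{1}{2}\right) \left(11 + 2\right)}{4}\right) = - 50 \left(-4 + \frac{\frac{1}{2} \left(- \frac{1}{2}\right) 13}{4}\right) = - 50 \left(-4 + \frac{1}{4} \left(- \frac{13}{4}\right)\right) = - 50 \left(-4 - \frac{13}{16}\right) = \left(-50\right) \left(- \frac{77}{16}\right) = \frac{1925}{8}$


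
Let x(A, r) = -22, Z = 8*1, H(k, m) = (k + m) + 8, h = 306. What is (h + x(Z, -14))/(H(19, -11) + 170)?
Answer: 142/93 ≈ 1.5269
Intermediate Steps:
H(k, m) = 8 + k + m
Z = 8
(h + x(Z, -14))/(H(19, -11) + 170) = (306 - 22)/((8 + 19 - 11) + 170) = 284/(16 + 170) = 284/186 = 284*(1/186) = 142/93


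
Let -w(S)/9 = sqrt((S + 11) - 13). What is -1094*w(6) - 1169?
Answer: 18523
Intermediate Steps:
w(S) = -9*sqrt(-2 + S) (w(S) = -9*sqrt((S + 11) - 13) = -9*sqrt((11 + S) - 13) = -9*sqrt(-2 + S))
-1094*w(6) - 1169 = -(-9846)*sqrt(-2 + 6) - 1169 = -(-9846)*sqrt(4) - 1169 = -(-9846)*2 - 1169 = -1094*(-18) - 1169 = 19692 - 1169 = 18523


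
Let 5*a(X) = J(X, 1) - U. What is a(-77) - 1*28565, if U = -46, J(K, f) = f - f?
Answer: -142779/5 ≈ -28556.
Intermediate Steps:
J(K, f) = 0
a(X) = 46/5 (a(X) = (0 - 1*(-46))/5 = (0 + 46)/5 = (⅕)*46 = 46/5)
a(-77) - 1*28565 = 46/5 - 1*28565 = 46/5 - 28565 = -142779/5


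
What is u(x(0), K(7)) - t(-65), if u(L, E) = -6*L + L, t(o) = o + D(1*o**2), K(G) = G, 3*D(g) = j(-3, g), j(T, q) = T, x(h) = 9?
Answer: 21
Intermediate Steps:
D(g) = -1 (D(g) = (1/3)*(-3) = -1)
t(o) = -1 + o (t(o) = o - 1 = -1 + o)
u(L, E) = -5*L
u(x(0), K(7)) - t(-65) = -5*9 - (-1 - 65) = -45 - 1*(-66) = -45 + 66 = 21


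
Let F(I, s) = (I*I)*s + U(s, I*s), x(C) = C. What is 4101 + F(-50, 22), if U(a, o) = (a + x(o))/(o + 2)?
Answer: 32446988/549 ≈ 59102.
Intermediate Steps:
U(a, o) = (a + o)/(2 + o) (U(a, o) = (a + o)/(o + 2) = (a + o)/(2 + o))
F(I, s) = s*I² + (s + I*s)/(2 + I*s) (F(I, s) = (I*I)*s + (s + I*s)/(2 + I*s) = I²*s + (s + I*s)/(2 + I*s) = s*I² + (s + I*s)/(2 + I*s))
4101 + F(-50, 22) = 4101 + 22*(1 - 50 + (-50)²*(2 - 50*22))/(2 - 50*22) = 4101 + 22*(1 - 50 + 2500*(2 - 1100))/(2 - 1100) = 4101 + 22*(1 - 50 + 2500*(-1098))/(-1098) = 4101 + 22*(-1/1098)*(1 - 50 - 2745000) = 4101 + 22*(-1/1098)*(-2745049) = 4101 + 30195539/549 = 32446988/549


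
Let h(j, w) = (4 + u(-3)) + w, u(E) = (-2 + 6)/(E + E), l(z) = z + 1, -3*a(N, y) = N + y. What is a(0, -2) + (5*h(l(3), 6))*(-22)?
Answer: -1026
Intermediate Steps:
a(N, y) = -N/3 - y/3 (a(N, y) = -(N + y)/3 = -N/3 - y/3)
l(z) = 1 + z
u(E) = 2/E (u(E) = 4/((2*E)) = 4*(1/(2*E)) = 2/E)
h(j, w) = 10/3 + w (h(j, w) = (4 + 2/(-3)) + w = (4 + 2*(-⅓)) + w = (4 - ⅔) + w = 10/3 + w)
a(0, -2) + (5*h(l(3), 6))*(-22) = (-⅓*0 - ⅓*(-2)) + (5*(10/3 + 6))*(-22) = (0 + ⅔) + (5*(28/3))*(-22) = ⅔ + (140/3)*(-22) = ⅔ - 3080/3 = -1026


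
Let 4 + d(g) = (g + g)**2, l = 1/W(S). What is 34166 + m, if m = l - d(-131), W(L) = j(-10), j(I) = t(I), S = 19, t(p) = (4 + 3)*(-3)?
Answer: -723955/21 ≈ -34474.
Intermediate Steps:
t(p) = -21 (t(p) = 7*(-3) = -21)
j(I) = -21
W(L) = -21
l = -1/21 (l = 1/(-21) = -1/21 ≈ -0.047619)
d(g) = -4 + 4*g**2 (d(g) = -4 + (g + g)**2 = -4 + (2*g)**2 = -4 + 4*g**2)
m = -1441441/21 (m = -1/21 - (-4 + 4*(-131)**2) = -1/21 - (-4 + 4*17161) = -1/21 - (-4 + 68644) = -1/21 - 1*68640 = -1/21 - 68640 = -1441441/21 ≈ -68640.)
34166 + m = 34166 - 1441441/21 = -723955/21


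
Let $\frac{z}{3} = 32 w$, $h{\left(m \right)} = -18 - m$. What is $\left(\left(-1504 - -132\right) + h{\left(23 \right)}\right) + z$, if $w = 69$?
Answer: $5211$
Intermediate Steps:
$z = 6624$ ($z = 3 \cdot 32 \cdot 69 = 3 \cdot 2208 = 6624$)
$\left(\left(-1504 - -132\right) + h{\left(23 \right)}\right) + z = \left(\left(-1504 - -132\right) - 41\right) + 6624 = \left(\left(-1504 + \left(-359 + 491\right)\right) - 41\right) + 6624 = \left(\left(-1504 + 132\right) - 41\right) + 6624 = \left(-1372 - 41\right) + 6624 = -1413 + 6624 = 5211$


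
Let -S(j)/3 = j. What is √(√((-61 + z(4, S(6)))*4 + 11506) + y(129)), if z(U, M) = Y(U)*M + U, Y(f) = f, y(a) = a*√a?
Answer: √(√10990 + 129*√129) ≈ 39.623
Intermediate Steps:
S(j) = -3*j
y(a) = a^(3/2)
z(U, M) = U + M*U (z(U, M) = U*M + U = M*U + U = U + M*U)
√(√((-61 + z(4, S(6)))*4 + 11506) + y(129)) = √(√((-61 + 4*(1 - 3*6))*4 + 11506) + 129^(3/2)) = √(√((-61 + 4*(1 - 18))*4 + 11506) + 129*√129) = √(√((-61 + 4*(-17))*4 + 11506) + 129*√129) = √(√((-61 - 68)*4 + 11506) + 129*√129) = √(√(-129*4 + 11506) + 129*√129) = √(√(-516 + 11506) + 129*√129) = √(√10990 + 129*√129)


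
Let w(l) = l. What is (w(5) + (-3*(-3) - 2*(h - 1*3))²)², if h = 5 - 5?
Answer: 52900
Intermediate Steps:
h = 0
(w(5) + (-3*(-3) - 2*(h - 1*3))²)² = (5 + (-3*(-3) - 2*(0 - 1*3))²)² = (5 + (9 - 2*(0 - 3))²)² = (5 + (9 - 2*(-3))²)² = (5 + (9 + 6)²)² = (5 + 15²)² = (5 + 225)² = 230² = 52900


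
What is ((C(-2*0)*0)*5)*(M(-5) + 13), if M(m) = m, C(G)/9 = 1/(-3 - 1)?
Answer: 0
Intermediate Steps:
C(G) = -9/4 (C(G) = 9/(-3 - 1) = 9/(-4) = 9*(-¼) = -9/4)
((C(-2*0)*0)*5)*(M(-5) + 13) = (-9/4*0*5)*(-5 + 13) = (0*5)*8 = 0*8 = 0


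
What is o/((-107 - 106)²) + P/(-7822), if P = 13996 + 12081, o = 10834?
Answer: -1098343865/354876318 ≈ -3.0950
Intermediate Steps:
P = 26077
o/((-107 - 106)²) + P/(-7822) = 10834/((-107 - 106)²) + 26077/(-7822) = 10834/((-213)²) + 26077*(-1/7822) = 10834/45369 - 26077/7822 = -1098343865/354876318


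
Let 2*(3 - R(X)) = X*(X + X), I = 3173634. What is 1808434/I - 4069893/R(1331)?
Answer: 8060048260667/2811138350886 ≈ 2.8672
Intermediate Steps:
R(X) = 3 - X**2 (R(X) = 3 - X*(X + X)/2 = 3 - X*2*X/2 = 3 - X**2)
1808434/I - 4069893/R(1331) = 1808434/3173634 - 4069893/(3 - 1*1331**2) = 1808434*(1/3173634) - 4069893/(3 - 1*1771561) = 904217/1586817 - 4069893/(3 - 1771561) = 904217/1586817 - 4069893/(-1771558) = 904217/1586817 - 4069893*(-1/1771558) = 904217/1586817 + 4069893/1771558 = 8060048260667/2811138350886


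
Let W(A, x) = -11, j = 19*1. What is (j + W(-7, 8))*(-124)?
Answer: -992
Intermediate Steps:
j = 19
(j + W(-7, 8))*(-124) = (19 - 11)*(-124) = 8*(-124) = -992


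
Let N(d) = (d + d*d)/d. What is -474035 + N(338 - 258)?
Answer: -473954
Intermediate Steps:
N(d) = (d + d²)/d
-474035 + N(338 - 258) = -474035 + (1 + (338 - 258)) = -474035 + (1 + 80) = -474035 + 81 = -473954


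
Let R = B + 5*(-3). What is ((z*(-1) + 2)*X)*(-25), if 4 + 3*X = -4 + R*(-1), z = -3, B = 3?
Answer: -500/3 ≈ -166.67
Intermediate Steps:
R = -12 (R = 3 + 5*(-3) = 3 - 15 = -12)
X = 4/3 (X = -4/3 + (-4 - 12*(-1))/3 = -4/3 + (-4 + 12)/3 = -4/3 + (1/3)*8 = -4/3 + 8/3 = 4/3 ≈ 1.3333)
((z*(-1) + 2)*X)*(-25) = ((-3*(-1) + 2)*(4/3))*(-25) = ((3 + 2)*(4/3))*(-25) = (5*(4/3))*(-25) = (20/3)*(-25) = -500/3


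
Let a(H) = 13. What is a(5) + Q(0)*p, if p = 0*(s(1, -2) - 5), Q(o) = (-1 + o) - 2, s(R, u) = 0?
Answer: 13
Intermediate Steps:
Q(o) = -3 + o
p = 0 (p = 0*(0 - 5) = 0*(-5) = 0)
a(5) + Q(0)*p = 13 + (-3 + 0)*0 = 13 - 3*0 = 13 + 0 = 13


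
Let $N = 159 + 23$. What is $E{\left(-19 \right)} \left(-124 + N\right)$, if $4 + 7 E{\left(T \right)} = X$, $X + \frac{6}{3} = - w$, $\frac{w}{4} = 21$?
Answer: $- \frac{5220}{7} \approx -745.71$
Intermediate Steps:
$w = 84$ ($w = 4 \cdot 21 = 84$)
$X = -86$ ($X = -2 - 84 = -86$)
$N = 182$
$E{\left(T \right)} = - \frac{90}{7}$ ($E{\left(T \right)} = - \frac{4}{7} + \frac{1}{7} \left(-86\right) = - \frac{4}{7} - \frac{86}{7} = - \frac{90}{7}$)
$E{\left(-19 \right)} \left(-124 + N\right) = - \frac{90 \left(-124 + 182\right)}{7} = \left(- \frac{90}{7}\right) 58 = - \frac{5220}{7}$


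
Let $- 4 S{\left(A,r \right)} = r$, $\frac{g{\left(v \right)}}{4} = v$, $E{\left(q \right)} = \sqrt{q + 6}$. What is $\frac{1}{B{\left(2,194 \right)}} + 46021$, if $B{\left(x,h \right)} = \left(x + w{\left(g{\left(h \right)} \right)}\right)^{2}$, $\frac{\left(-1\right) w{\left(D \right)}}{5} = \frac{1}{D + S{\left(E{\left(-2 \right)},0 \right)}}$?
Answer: $\frac{110138473565}{2393209} \approx 46021.0$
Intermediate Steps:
$E{\left(q \right)} = \sqrt{6 + q}$
$g{\left(v \right)} = 4 v$
$S{\left(A,r \right)} = - \frac{r}{4}$
$w{\left(D \right)} = - \frac{5}{D}$ ($w{\left(D \right)} = - \frac{5}{D - 0} = - \frac{5}{D + 0} = - \frac{5}{D}$)
$B{\left(x,h \right)} = \left(x - \frac{5}{4 h}\right)^{2}$
$\frac{1}{B{\left(2,194 \right)}} + 46021 = \frac{1}{\left(2 - \frac{5}{4 \cdot 194}\right)^{2}} + 46021 = \frac{1}{\left(2 - \frac{5}{776}\right)^{2}} + 46021 = \frac{1}{\left(\frac{1547}{776}\right)^{2}} + 46021 = \frac{1}{\frac{2393209}{602176}} + 46021 = \frac{602176}{2393209} + 46021 = \frac{110138473565}{2393209}$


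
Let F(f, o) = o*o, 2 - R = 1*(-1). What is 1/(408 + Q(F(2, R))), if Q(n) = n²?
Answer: 1/489 ≈ 0.0020450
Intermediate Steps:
R = 3 (R = 2 - (-1) = 2 - 1*(-1) = 2 + 1 = 3)
F(f, o) = o²
1/(408 + Q(F(2, R))) = 1/(408 + (3²)²) = 1/(408 + 9²) = 1/(408 + 81) = 1/489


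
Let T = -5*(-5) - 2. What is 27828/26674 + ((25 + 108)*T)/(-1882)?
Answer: -14611735/25100234 ≈ -0.58214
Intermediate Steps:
T = 23 (T = 25 - 2 = 23)
27828/26674 + ((25 + 108)*T)/(-1882) = 27828/26674 + ((25 + 108)*23)/(-1882) = 27828*(1/26674) + (133*23)*(-1/1882) = 13914/13337 + 3059*(-1/1882) = 13914/13337 - 3059/1882 = -14611735/25100234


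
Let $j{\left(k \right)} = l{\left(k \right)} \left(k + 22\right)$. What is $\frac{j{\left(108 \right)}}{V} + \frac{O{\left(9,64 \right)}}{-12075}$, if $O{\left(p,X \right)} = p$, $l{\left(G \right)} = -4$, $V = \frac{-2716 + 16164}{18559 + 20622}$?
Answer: $- \frac{10250734168}{6766025} \approx -1515.0$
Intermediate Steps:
$V = \frac{13448}{39181} \approx 0.34323$
$j{\left(k \right)} = -88 - 4 k$ ($j{\left(k \right)} = - 4 \left(k + 22\right) = - 4 \left(22 + k\right) = -88 - 4 k$)
$\frac{j{\left(108 \right)}}{V} + \frac{O{\left(9,64 \right)}}{-12075} = \frac{-88 - 432}{\frac{13448}{39181}} + \frac{9}{-12075} = \left(-88 - 432\right) \frac{39181}{13448} + 9 \left(- \frac{1}{12075}\right) = \left(-520\right) \frac{39181}{13448} - \frac{3}{4025} = - \frac{2546765}{1681} - \frac{3}{4025} = - \frac{10250734168}{6766025}$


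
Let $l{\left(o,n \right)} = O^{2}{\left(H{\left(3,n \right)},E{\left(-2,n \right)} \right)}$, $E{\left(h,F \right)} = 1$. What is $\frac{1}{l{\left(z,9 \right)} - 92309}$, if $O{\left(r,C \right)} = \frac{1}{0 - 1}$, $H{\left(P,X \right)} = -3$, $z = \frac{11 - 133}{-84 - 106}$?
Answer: $- \frac{1}{92308} \approx -1.0833 \cdot 10^{-5}$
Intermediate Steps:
$z = \frac{61}{95}$ ($z = - \frac{122}{-190} = \left(-122\right) \left(- \frac{1}{190}\right) = \frac{61}{95} \approx 0.64211$)
$O{\left(r,C \right)} = -1$ ($O{\left(r,C \right)} = \frac{1}{-1} = -1$)
$l{\left(o,n \right)} = 1$ ($l{\left(o,n \right)} = \left(-1\right)^{2} = 1$)
$\frac{1}{l{\left(z,9 \right)} - 92309} = \frac{1}{1 - 92309} = \frac{1}{-92308} = - \frac{1}{92308}$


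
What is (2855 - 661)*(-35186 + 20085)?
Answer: -33131594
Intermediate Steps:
(2855 - 661)*(-35186 + 20085) = 2194*(-15101) = -33131594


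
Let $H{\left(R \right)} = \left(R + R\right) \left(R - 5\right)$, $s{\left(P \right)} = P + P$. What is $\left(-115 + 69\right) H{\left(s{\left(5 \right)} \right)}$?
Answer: $-4600$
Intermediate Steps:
$s{\left(P \right)} = 2 P$
$H{\left(R \right)} = 2 R \left(-5 + R\right)$
$\left(-115 + 69\right) H{\left(s{\left(5 \right)} \right)} = \left(-115 + 69\right) 2 \cdot 2 \cdot 5 \left(-5 + 2 \cdot 5\right) = - 46 \cdot 2 \cdot 10 \left(-5 + 10\right) = - 46 \cdot 2 \cdot 10 \cdot 5 = \left(-46\right) 100 = -4600$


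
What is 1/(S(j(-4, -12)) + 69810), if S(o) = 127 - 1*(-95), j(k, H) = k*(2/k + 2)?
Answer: 1/70032 ≈ 1.4279e-5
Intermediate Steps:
j(k, H) = k*(2 + 2/k)
S(o) = 222 (S(o) = 127 + 95 = 222)
1/(S(j(-4, -12)) + 69810) = 1/(222 + 69810) = 1/70032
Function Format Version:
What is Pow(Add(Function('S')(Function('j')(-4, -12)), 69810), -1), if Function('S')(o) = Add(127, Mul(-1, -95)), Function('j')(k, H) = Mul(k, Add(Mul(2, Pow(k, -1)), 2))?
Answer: Rational(1, 70032) ≈ 1.4279e-5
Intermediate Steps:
Function('j')(k, H) = Mul(k, Add(2, Mul(2, Pow(k, -1))))
Function('S')(o) = 222 (Function('S')(o) = Add(127, 95) = 222)
Pow(Add(Function('S')(Function('j')(-4, -12)), 69810), -1) = Pow(Add(222, 69810), -1) = Pow(70032, -1) = Rational(1, 70032)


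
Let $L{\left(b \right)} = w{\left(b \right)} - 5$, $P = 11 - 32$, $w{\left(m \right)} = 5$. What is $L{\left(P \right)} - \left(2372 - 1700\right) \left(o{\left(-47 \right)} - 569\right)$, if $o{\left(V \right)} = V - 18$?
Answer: $426048$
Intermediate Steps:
$o{\left(V \right)} = -18 + V$ ($o{\left(V \right)} = V - 18 = -18 + V$)
$P = -21$
$L{\left(b \right)} = 0$ ($L{\left(b \right)} = 5 - 5 = 0$)
$L{\left(P \right)} - \left(2372 - 1700\right) \left(o{\left(-47 \right)} - 569\right) = 0 - \left(2372 - 1700\right) \left(\left(-18 - 47\right) - 569\right) = 0 - 672 \left(-65 - 569\right) = 0 - 672 \left(-634\right) = 0 - -426048 = 0 + 426048 = 426048$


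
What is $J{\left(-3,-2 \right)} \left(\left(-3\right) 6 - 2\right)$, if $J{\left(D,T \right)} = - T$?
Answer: $-40$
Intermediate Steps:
$J{\left(-3,-2 \right)} \left(\left(-3\right) 6 - 2\right) = \left(-1\right) \left(-2\right) \left(\left(-3\right) 6 - 2\right) = 2 \left(-18 - 2\right) = 2 \left(-20\right) = -40$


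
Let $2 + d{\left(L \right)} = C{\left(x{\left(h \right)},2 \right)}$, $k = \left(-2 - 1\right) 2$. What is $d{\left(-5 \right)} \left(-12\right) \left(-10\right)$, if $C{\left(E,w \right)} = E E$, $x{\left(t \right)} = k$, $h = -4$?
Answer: $4080$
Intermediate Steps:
$k = -6$ ($k = \left(-3\right) 2 = -6$)
$x{\left(t \right)} = -6$
$C{\left(E,w \right)} = E^{2}$
$d{\left(L \right)} = 34$ ($d{\left(L \right)} = -2 + \left(-6\right)^{2} = -2 + 36 = 34$)
$d{\left(-5 \right)} \left(-12\right) \left(-10\right) = 34 \left(-12\right) \left(-10\right) = \left(-408\right) \left(-10\right) = 4080$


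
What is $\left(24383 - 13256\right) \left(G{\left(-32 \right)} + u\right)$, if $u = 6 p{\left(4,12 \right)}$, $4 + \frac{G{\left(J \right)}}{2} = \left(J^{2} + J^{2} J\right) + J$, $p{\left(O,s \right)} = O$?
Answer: $-706965072$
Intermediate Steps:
$G{\left(J \right)} = -8 + 2 J + 2 J^{2} + 2 J^{3}$ ($G{\left(J \right)} = -8 + 2 \left(\left(J^{2} + J^{2} J\right) + J\right) = -8 + 2 \left(\left(J^{2} + J^{3}\right) + J\right) = -8 + 2 \left(J + J^{2} + J^{3}\right) = -8 + \left(2 J + 2 J^{2} + 2 J^{3}\right) = -8 + 2 J + 2 J^{2} + 2 J^{3}$)
$u = 24$ ($u = 6 \cdot 4 = 24$)
$\left(24383 - 13256\right) \left(G{\left(-32 \right)} + u\right) = \left(24383 - 13256\right) \left(\left(-8 + 2 \left(-32\right) + 2 \left(-32\right)^{2} + 2 \left(-32\right)^{3}\right) + 24\right) = 11127 \left(\left(-8 - 64 + 2 \cdot 1024 + 2 \left(-32768\right)\right) + 24\right) = 11127 \left(\left(-8 - 64 + 2048 - 65536\right) + 24\right) = 11127 \left(-63560 + 24\right) = 11127 \left(-63536\right) = -706965072$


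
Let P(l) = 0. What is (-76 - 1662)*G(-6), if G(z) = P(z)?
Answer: 0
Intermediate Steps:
G(z) = 0
(-76 - 1662)*G(-6) = (-76 - 1662)*0 = -1738*0 = 0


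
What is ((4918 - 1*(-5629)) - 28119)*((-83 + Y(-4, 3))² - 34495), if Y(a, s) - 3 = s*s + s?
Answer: 524893212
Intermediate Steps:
Y(a, s) = 3 + s + s² (Y(a, s) = 3 + (s*s + s) = 3 + (s² + s) = 3 + (s + s²) = 3 + s + s²)
((4918 - 1*(-5629)) - 28119)*((-83 + Y(-4, 3))² - 34495) = ((4918 - 1*(-5629)) - 28119)*((-83 + (3 + 3 + 3²))² - 34495) = ((4918 + 5629) - 28119)*((-83 + (3 + 3 + 9))² - 34495) = (10547 - 28119)*((-83 + 15)² - 34495) = -17572*((-68)² - 34495) = -17572*(4624 - 34495) = -17572*(-29871) = 524893212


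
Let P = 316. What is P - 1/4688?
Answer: 1481407/4688 ≈ 316.00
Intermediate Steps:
P - 1/4688 = 316 - 1/4688 = 1481407/4688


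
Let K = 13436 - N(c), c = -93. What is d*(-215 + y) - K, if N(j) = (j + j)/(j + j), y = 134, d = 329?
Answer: -40084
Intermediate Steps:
N(j) = 1 (N(j) = (2*j)/((2*j)) = (2*j)*(1/(2*j)) = 1)
K = 13435 (K = 13436 - 1*1 = 13436 - 1 = 13435)
d*(-215 + y) - K = 329*(-215 + 134) - 1*13435 = 329*(-81) - 13435 = -26649 - 13435 = -40084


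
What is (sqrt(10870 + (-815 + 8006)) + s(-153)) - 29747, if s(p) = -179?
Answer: -29926 + sqrt(18061) ≈ -29792.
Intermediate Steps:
(sqrt(10870 + (-815 + 8006)) + s(-153)) - 29747 = (sqrt(10870 + (-815 + 8006)) - 179) - 29747 = (sqrt(10870 + 7191) - 179) - 29747 = (sqrt(18061) - 179) - 29747 = (-179 + sqrt(18061)) - 29747 = -29926 + sqrt(18061)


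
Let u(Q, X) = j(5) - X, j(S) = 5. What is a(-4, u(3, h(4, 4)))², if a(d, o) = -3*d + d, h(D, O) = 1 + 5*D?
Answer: 64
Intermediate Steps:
u(Q, X) = 5 - X
a(d, o) = -2*d
a(-4, u(3, h(4, 4)))² = (-2*(-4))² = 8² = 64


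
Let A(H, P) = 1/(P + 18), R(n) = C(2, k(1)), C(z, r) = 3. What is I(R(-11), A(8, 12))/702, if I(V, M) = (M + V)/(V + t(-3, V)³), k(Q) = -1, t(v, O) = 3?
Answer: 7/48600 ≈ 0.00014403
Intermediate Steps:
R(n) = 3
A(H, P) = 1/(18 + P)
I(V, M) = (M + V)/(27 + V) (I(V, M) = (M + V)/(V + 3³) = (M + V)/(V + 27) = (M + V)/(27 + V))
I(R(-11), A(8, 12))/702 = ((1/(18 + 12) + 3)/(27 + 3))/702 = ((1/30 + 3)/30)*(1/702) = ((1/30)*(91/30))*(1/702) = (91/900)*(1/702) = 7/48600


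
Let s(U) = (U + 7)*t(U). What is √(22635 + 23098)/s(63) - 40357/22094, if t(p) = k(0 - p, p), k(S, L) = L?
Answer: -40357/22094 + √45733/4410 ≈ -1.7781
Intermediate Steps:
t(p) = p
s(U) = U*(7 + U) (s(U) = (U + 7)*U = (7 + U)*U = U*(7 + U))
√(22635 + 23098)/s(63) - 40357/22094 = √(22635 + 23098)/((63*(7 + 63))) - 40357/22094 = √45733/((63*70)) - 40357*1/22094 = √45733/4410 - 40357/22094 = -40357/22094 + √45733/4410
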